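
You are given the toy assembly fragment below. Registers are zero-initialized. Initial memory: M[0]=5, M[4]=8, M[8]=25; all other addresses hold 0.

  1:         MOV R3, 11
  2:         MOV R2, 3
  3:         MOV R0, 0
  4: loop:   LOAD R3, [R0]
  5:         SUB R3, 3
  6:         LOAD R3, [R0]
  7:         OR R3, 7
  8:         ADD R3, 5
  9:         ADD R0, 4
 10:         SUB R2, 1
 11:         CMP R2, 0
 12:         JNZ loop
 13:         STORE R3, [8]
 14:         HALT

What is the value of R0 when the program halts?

R3=11
R2=3
R0=0
R3=M[0]=5
R3=5-3=2
R3=M[0]=5
R3=5|7=7
R3=7+5=12
R0=0+4=4
R2=3-1=2
CMP R2, 0  (cmp 2,0)
JNZ loop: taken
R3=M[4]=8
R3=8-3=5
R3=M[4]=8
R3=8|7=15
R3=15+5=20
R0=4+4=8
R2=2-1=1
CMP R2, 0  (cmp 1,0)
JNZ loop: taken
R3=M[8]=25
R3=25-3=22
R3=M[8]=25
R3=25|7=31
R3=31+5=36
R0=8+4=12
R2=1-1=0
CMP R2, 0  (cmp 0,0)
JNZ loop: not taken
STORE R3, [8] → M[8]=36
halt.

12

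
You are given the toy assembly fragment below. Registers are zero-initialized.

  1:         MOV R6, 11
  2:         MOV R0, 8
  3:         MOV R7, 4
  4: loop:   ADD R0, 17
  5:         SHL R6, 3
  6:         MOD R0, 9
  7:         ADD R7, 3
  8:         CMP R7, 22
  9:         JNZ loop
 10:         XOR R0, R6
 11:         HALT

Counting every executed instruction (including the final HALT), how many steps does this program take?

41

MOV R6, 11 → R6=11
MOV R0, 8 → R0=8
MOV R7, 4 → R7=4
ADD R0, 17 → R0=8+17=25
SHL R6, 3 → R6=11<<3=88
MOD R0, 9 → R0=25%9=7
ADD R7, 3 → R7=4+3=7
CMP R7, 22  (cmp 7,22)
JNZ loop: taken
ADD R0, 17 → R0=7+17=24
SHL R6, 3 → R6=88<<3=704
MOD R0, 9 → R0=24%9=6
ADD R7, 3 → R7=7+3=10
CMP R7, 22  (cmp 10,22)
JNZ loop: taken
ADD R0, 17 → R0=6+17=23
SHL R6, 3 → R6=704<<3=5632
MOD R0, 9 → R0=23%9=5
ADD R7, 3 → R7=10+3=13
CMP R7, 22  (cmp 13,22)
JNZ loop: taken
ADD R0, 17 → R0=5+17=22
SHL R6, 3 → R6=5632<<3=45056
MOD R0, 9 → R0=22%9=4
ADD R7, 3 → R7=13+3=16
CMP R7, 22  (cmp 16,22)
JNZ loop: taken
ADD R0, 17 → R0=4+17=21
SHL R6, 3 → R6=45056<<3=360448
MOD R0, 9 → R0=21%9=3
ADD R7, 3 → R7=16+3=19
CMP R7, 22  (cmp 19,22)
JNZ loop: taken
ADD R0, 17 → R0=3+17=20
SHL R6, 3 → R6=360448<<3=2883584
MOD R0, 9 → R0=20%9=2
ADD R7, 3 → R7=19+3=22
CMP R7, 22  (cmp 22,22)
JNZ loop: not taken
XOR R0, R6 → R0=2^2883584=2883586
halt.
Total executed instructions: 41.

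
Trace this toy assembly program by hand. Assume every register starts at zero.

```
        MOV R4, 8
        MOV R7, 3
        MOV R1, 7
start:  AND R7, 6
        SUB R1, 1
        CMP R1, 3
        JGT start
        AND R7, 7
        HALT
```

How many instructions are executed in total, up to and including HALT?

21

R4=8
R7=3
R1=7
R7=3&6=2
R1=7-1=6
CMP R1, 3  (cmp 6,3)
JGT start: taken
R7=2&6=2
R1=6-1=5
CMP R1, 3  (cmp 5,3)
JGT start: taken
R7=2&6=2
R1=5-1=4
CMP R1, 3  (cmp 4,3)
JGT start: taken
R7=2&6=2
R1=4-1=3
CMP R1, 3  (cmp 3,3)
JGT start: not taken
R7=2&7=2
halt.
Total executed instructions: 21.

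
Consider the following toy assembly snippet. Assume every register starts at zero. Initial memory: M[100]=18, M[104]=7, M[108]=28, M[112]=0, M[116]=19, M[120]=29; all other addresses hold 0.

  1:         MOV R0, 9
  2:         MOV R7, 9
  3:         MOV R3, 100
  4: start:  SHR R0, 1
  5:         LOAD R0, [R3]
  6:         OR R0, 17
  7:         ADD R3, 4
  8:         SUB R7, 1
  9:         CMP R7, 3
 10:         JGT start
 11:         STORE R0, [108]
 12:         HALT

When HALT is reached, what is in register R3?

124

after MOV R0, 9: R0=9
after MOV R7, 9: R7=9
after MOV R3, 100: R3=100
after SHR R0, 1: R0=9>>1=4
after LOAD R0, [R3]: R0=M[100]=18
after OR R0, 17: R0=18|17=19
after ADD R3, 4: R3=100+4=104
after SUB R7, 1: R7=9-1=8
CMP R7, 3  (cmp 8,3)
JGT start: taken
after SHR R0, 1: R0=19>>1=9
after LOAD R0, [R3]: R0=M[104]=7
after OR R0, 17: R0=7|17=23
after ADD R3, 4: R3=104+4=108
after SUB R7, 1: R7=8-1=7
CMP R7, 3  (cmp 7,3)
JGT start: taken
after SHR R0, 1: R0=23>>1=11
after LOAD R0, [R3]: R0=M[108]=28
after OR R0, 17: R0=28|17=29
after ADD R3, 4: R3=108+4=112
after SUB R7, 1: R7=7-1=6
CMP R7, 3  (cmp 6,3)
JGT start: taken
after SHR R0, 1: R0=29>>1=14
after LOAD R0, [R3]: R0=M[112]=0
after OR R0, 17: R0=0|17=17
after ADD R3, 4: R3=112+4=116
after SUB R7, 1: R7=6-1=5
CMP R7, 3  (cmp 5,3)
JGT start: taken
after SHR R0, 1: R0=17>>1=8
after LOAD R0, [R3]: R0=M[116]=19
after OR R0, 17: R0=19|17=19
after ADD R3, 4: R3=116+4=120
after SUB R7, 1: R7=5-1=4
CMP R7, 3  (cmp 4,3)
JGT start: taken
after SHR R0, 1: R0=19>>1=9
after LOAD R0, [R3]: R0=M[120]=29
after OR R0, 17: R0=29|17=29
after ADD R3, 4: R3=120+4=124
after SUB R7, 1: R7=4-1=3
CMP R7, 3  (cmp 3,3)
JGT start: not taken
STORE R0, [108] → M[108]=29
halt.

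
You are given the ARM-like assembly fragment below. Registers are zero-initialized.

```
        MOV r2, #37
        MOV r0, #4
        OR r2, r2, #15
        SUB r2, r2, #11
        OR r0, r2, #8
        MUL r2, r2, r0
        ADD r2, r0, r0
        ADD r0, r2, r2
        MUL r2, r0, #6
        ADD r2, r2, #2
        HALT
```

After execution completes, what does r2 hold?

1058

r2=37
r0=4
r2=37|15=47
r2=47-11=36
r0=36|8=44
r2=36*44=1584
r2=44+44=88
r0=88+88=176
r2=176*6=1056
r2=1056+2=1058
halt.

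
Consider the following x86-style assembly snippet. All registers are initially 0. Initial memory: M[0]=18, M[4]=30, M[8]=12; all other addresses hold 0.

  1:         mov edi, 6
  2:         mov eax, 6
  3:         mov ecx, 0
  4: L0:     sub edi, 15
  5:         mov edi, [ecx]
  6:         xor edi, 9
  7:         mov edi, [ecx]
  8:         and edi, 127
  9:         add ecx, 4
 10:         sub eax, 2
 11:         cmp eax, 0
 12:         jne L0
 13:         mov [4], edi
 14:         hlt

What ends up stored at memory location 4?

12

after mov edi, 6: edi=6
after mov eax, 6: eax=6
after mov ecx, 0: ecx=0
after sub edi, 15: edi=6-15=-9
after mov edi, [ecx]: edi=M[0]=18
after xor edi, 9: edi=18^9=27
after mov edi, [ecx]: edi=M[0]=18
after and edi, 127: edi=18&127=18
after add ecx, 4: ecx=0+4=4
after sub eax, 2: eax=6-2=4
cmp eax, 0  (cmp 4,0)
jne L0: taken
after sub edi, 15: edi=18-15=3
after mov edi, [ecx]: edi=M[4]=30
after xor edi, 9: edi=30^9=23
after mov edi, [ecx]: edi=M[4]=30
after and edi, 127: edi=30&127=30
after add ecx, 4: ecx=4+4=8
after sub eax, 2: eax=4-2=2
cmp eax, 0  (cmp 2,0)
jne L0: taken
after sub edi, 15: edi=30-15=15
after mov edi, [ecx]: edi=M[8]=12
after xor edi, 9: edi=12^9=5
after mov edi, [ecx]: edi=M[8]=12
after and edi, 127: edi=12&127=12
after add ecx, 4: ecx=8+4=12
after sub eax, 2: eax=2-2=0
cmp eax, 0  (cmp 0,0)
jne L0: not taken
mov [4], edi → M[4]=12
halt.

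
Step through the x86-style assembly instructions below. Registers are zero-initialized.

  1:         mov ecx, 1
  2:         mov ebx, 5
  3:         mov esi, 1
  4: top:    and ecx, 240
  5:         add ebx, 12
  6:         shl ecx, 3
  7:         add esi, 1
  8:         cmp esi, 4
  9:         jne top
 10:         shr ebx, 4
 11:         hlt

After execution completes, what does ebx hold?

2

after mov ecx, 1: ecx=1
after mov ebx, 5: ebx=5
after mov esi, 1: esi=1
after and ecx, 240: ecx=1&240=0
after add ebx, 12: ebx=5+12=17
after shl ecx, 3: ecx=0<<3=0
after add esi, 1: esi=1+1=2
cmp esi, 4  (cmp 2,4)
jne top: taken
after and ecx, 240: ecx=0&240=0
after add ebx, 12: ebx=17+12=29
after shl ecx, 3: ecx=0<<3=0
after add esi, 1: esi=2+1=3
cmp esi, 4  (cmp 3,4)
jne top: taken
after and ecx, 240: ecx=0&240=0
after add ebx, 12: ebx=29+12=41
after shl ecx, 3: ecx=0<<3=0
after add esi, 1: esi=3+1=4
cmp esi, 4  (cmp 4,4)
jne top: not taken
after shr ebx, 4: ebx=41>>4=2
halt.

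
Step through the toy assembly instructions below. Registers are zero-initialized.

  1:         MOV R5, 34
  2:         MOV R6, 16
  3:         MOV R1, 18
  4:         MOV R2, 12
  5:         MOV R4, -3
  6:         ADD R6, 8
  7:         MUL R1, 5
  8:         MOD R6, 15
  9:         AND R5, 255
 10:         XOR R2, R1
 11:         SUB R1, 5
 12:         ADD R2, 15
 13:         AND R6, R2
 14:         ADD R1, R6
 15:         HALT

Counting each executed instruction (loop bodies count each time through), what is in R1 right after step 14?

86

after MOV R5, 34: R5=34
after MOV R6, 16: R6=16
after MOV R1, 18: R1=18
after MOV R2, 12: R2=12
after MOV R4, -3: R4=-3
after ADD R6, 8: R6=16+8=24
after MUL R1, 5: R1=18*5=90
after MOD R6, 15: R6=24%15=9
after AND R5, 255: R5=34&255=34
after XOR R2, R1: R2=12^90=86
after SUB R1, 5: R1=90-5=85
after ADD R2, 15: R2=86+15=101
after AND R6, R2: R6=9&101=1
after ADD R1, R6: R1=85+1=86
After step 14: R1 = 86.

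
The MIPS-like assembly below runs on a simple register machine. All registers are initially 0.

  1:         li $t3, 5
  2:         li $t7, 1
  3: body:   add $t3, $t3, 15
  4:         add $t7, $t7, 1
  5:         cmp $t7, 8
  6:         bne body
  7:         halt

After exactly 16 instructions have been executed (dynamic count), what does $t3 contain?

65

$t3=5
$t7=1
$t3=5+15=20
$t7=1+1=2
cmp $t7, 8  (cmp 2,8)
bne body: taken
$t3=20+15=35
$t7=2+1=3
cmp $t7, 8  (cmp 3,8)
bne body: taken
$t3=35+15=50
$t7=3+1=4
cmp $t7, 8  (cmp 4,8)
bne body: taken
$t3=50+15=65
$t7=4+1=5
After step 16: $t3 = 65.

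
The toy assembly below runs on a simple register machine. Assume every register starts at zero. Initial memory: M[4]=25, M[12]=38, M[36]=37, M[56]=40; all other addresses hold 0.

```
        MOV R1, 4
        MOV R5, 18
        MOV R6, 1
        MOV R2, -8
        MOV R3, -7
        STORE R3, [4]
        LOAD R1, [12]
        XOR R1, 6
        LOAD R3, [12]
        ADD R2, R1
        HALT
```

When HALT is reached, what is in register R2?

24

MOV R1, 4 → R1=4
MOV R5, 18 → R5=18
MOV R6, 1 → R6=1
MOV R2, -8 → R2=-8
MOV R3, -7 → R3=-7
STORE R3, [4] → M[4]=-7
LOAD R1, [12] → R1=M[12]=38
XOR R1, 6 → R1=38^6=32
LOAD R3, [12] → R3=M[12]=38
ADD R2, R1 → R2=(-8)+32=24
halt.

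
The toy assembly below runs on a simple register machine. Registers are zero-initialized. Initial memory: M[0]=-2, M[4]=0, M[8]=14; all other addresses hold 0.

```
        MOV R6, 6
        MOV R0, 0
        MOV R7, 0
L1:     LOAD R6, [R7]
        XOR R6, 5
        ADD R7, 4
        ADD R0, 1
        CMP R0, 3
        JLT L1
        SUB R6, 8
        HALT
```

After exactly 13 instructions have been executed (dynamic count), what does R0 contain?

2

R6=6
R0=0
R7=0
R6=M[0]=-2
R6=(-2)^5=-5
R7=0+4=4
R0=0+1=1
CMP R0, 3  (cmp 1,3)
JLT L1: taken
R6=M[4]=0
R6=0^5=5
R7=4+4=8
R0=1+1=2
After step 13: R0 = 2.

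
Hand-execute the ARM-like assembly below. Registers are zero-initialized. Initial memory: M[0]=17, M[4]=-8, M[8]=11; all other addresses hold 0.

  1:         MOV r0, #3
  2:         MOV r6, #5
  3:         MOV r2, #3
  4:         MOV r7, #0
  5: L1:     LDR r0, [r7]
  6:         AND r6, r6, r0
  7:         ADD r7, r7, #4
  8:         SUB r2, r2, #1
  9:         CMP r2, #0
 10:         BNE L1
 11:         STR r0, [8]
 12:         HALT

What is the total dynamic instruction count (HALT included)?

24

MOV r0, #3 → r0=3
MOV r6, #5 → r6=5
MOV r2, #3 → r2=3
MOV r7, #0 → r7=0
LDR r0, [r7] → r0=M[0]=17
AND r6, r6, r0 → r6=5&17=1
ADD r7, r7, #4 → r7=0+4=4
SUB r2, r2, #1 → r2=3-1=2
CMP r2, #0  (cmp 2,0)
BNE L1: taken
LDR r0, [r7] → r0=M[4]=-8
AND r6, r6, r0 → r6=1&(-8)=0
ADD r7, r7, #4 → r7=4+4=8
SUB r2, r2, #1 → r2=2-1=1
CMP r2, #0  (cmp 1,0)
BNE L1: taken
LDR r0, [r7] → r0=M[8]=11
AND r6, r6, r0 → r6=0&11=0
ADD r7, r7, #4 → r7=8+4=12
SUB r2, r2, #1 → r2=1-1=0
CMP r2, #0  (cmp 0,0)
BNE L1: not taken
STR r0, [8] → M[8]=11
halt.
Total executed instructions: 24.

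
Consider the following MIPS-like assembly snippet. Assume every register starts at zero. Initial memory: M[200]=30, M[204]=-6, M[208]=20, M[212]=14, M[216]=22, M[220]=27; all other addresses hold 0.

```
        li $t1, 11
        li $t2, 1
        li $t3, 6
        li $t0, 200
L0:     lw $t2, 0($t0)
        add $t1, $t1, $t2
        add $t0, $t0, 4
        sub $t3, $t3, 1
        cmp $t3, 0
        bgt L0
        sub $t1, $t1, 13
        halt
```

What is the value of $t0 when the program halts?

$t1=11
$t2=1
$t3=6
$t0=200
$t2=M[200]=30
$t1=11+30=41
$t0=200+4=204
$t3=6-1=5
cmp $t3, 0  (cmp 5,0)
bgt L0: taken
$t2=M[204]=-6
$t1=41+(-6)=35
$t0=204+4=208
$t3=5-1=4
cmp $t3, 0  (cmp 4,0)
bgt L0: taken
$t2=M[208]=20
$t1=35+20=55
$t0=208+4=212
$t3=4-1=3
cmp $t3, 0  (cmp 3,0)
bgt L0: taken
$t2=M[212]=14
$t1=55+14=69
$t0=212+4=216
$t3=3-1=2
cmp $t3, 0  (cmp 2,0)
bgt L0: taken
$t2=M[216]=22
$t1=69+22=91
$t0=216+4=220
$t3=2-1=1
cmp $t3, 0  (cmp 1,0)
bgt L0: taken
$t2=M[220]=27
$t1=91+27=118
$t0=220+4=224
$t3=1-1=0
cmp $t3, 0  (cmp 0,0)
bgt L0: not taken
$t1=118-13=105
halt.

224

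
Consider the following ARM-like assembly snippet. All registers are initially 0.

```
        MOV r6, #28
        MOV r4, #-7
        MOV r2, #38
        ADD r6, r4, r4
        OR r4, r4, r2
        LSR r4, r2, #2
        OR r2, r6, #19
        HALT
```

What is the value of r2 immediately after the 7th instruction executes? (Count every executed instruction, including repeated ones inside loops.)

-13

after MOV r6, #28: r6=28
after MOV r4, #-7: r4=-7
after MOV r2, #38: r2=38
after ADD r6, r4, r4: r6=(-7)+(-7)=-14
after OR r4, r4, r2: r4=(-7)|38=-1
after LSR r4, r2, #2: r4=38>>2=9
after OR r2, r6, #19: r2=(-14)|19=-13
After step 7: r2 = -13.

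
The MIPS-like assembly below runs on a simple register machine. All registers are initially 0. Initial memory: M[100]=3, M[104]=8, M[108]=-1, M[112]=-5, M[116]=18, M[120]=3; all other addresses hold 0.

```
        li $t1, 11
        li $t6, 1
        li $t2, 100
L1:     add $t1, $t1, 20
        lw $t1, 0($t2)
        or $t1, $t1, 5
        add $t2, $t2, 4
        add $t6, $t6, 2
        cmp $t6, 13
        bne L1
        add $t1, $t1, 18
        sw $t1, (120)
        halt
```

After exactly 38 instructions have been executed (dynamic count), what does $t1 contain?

$t1=11
$t6=1
$t2=100
$t1=11+20=31
$t1=M[100]=3
$t1=3|5=7
$t2=100+4=104
$t6=1+2=3
cmp $t6, 13  (cmp 3,13)
bne L1: taken
$t1=7+20=27
$t1=M[104]=8
$t1=8|5=13
$t2=104+4=108
$t6=3+2=5
cmp $t6, 13  (cmp 5,13)
bne L1: taken
$t1=13+20=33
$t1=M[108]=-1
$t1=(-1)|5=-1
$t2=108+4=112
$t6=5+2=7
cmp $t6, 13  (cmp 7,13)
bne L1: taken
$t1=(-1)+20=19
$t1=M[112]=-5
$t1=(-5)|5=-1
$t2=112+4=116
$t6=7+2=9
cmp $t6, 13  (cmp 9,13)
bne L1: taken
$t1=(-1)+20=19
$t1=M[116]=18
$t1=18|5=23
$t2=116+4=120
$t6=9+2=11
cmp $t6, 13  (cmp 11,13)
bne L1: taken
After step 38: $t1 = 23.

23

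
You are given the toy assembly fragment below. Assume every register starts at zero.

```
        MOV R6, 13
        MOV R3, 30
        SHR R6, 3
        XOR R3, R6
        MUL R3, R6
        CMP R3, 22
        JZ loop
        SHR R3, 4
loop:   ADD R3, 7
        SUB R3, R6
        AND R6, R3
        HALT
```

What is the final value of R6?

MOV R6, 13 → R6=13
MOV R3, 30 → R3=30
SHR R6, 3 → R6=13>>3=1
XOR R3, R6 → R3=30^1=31
MUL R3, R6 → R3=31*1=31
CMP R3, 22  (cmp 31,22)
JZ loop: not taken
SHR R3, 4 → R3=31>>4=1
ADD R3, 7 → R3=1+7=8
SUB R3, R6 → R3=8-1=7
AND R6, R3 → R6=1&7=1
halt.

1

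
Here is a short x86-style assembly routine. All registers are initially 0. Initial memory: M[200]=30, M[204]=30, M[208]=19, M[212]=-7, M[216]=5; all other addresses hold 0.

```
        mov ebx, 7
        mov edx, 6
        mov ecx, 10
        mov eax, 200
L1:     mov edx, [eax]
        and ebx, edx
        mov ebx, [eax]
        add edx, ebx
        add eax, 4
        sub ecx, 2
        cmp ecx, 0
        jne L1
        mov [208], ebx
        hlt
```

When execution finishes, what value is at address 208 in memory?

5

after mov ebx, 7: ebx=7
after mov edx, 6: edx=6
after mov ecx, 10: ecx=10
after mov eax, 200: eax=200
after mov edx, [eax]: edx=M[200]=30
after and ebx, edx: ebx=7&30=6
after mov ebx, [eax]: ebx=M[200]=30
after add edx, ebx: edx=30+30=60
after add eax, 4: eax=200+4=204
after sub ecx, 2: ecx=10-2=8
cmp ecx, 0  (cmp 8,0)
jne L1: taken
after mov edx, [eax]: edx=M[204]=30
after and ebx, edx: ebx=30&30=30
after mov ebx, [eax]: ebx=M[204]=30
after add edx, ebx: edx=30+30=60
after add eax, 4: eax=204+4=208
after sub ecx, 2: ecx=8-2=6
cmp ecx, 0  (cmp 6,0)
jne L1: taken
after mov edx, [eax]: edx=M[208]=19
after and ebx, edx: ebx=30&19=18
after mov ebx, [eax]: ebx=M[208]=19
after add edx, ebx: edx=19+19=38
after add eax, 4: eax=208+4=212
after sub ecx, 2: ecx=6-2=4
cmp ecx, 0  (cmp 4,0)
jne L1: taken
after mov edx, [eax]: edx=M[212]=-7
after and ebx, edx: ebx=19&(-7)=17
after mov ebx, [eax]: ebx=M[212]=-7
after add edx, ebx: edx=(-7)+(-7)=-14
after add eax, 4: eax=212+4=216
after sub ecx, 2: ecx=4-2=2
cmp ecx, 0  (cmp 2,0)
jne L1: taken
after mov edx, [eax]: edx=M[216]=5
after and ebx, edx: ebx=(-7)&5=1
after mov ebx, [eax]: ebx=M[216]=5
after add edx, ebx: edx=5+5=10
after add eax, 4: eax=216+4=220
after sub ecx, 2: ecx=2-2=0
cmp ecx, 0  (cmp 0,0)
jne L1: not taken
mov [208], ebx → M[208]=5
halt.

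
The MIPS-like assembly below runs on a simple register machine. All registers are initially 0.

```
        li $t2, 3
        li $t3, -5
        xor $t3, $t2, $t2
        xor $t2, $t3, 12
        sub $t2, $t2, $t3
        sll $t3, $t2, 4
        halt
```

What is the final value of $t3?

li $t2, 3 → $t2=3
li $t3, -5 → $t3=-5
xor $t3, $t2, $t2 → $t3=3^3=0
xor $t2, $t3, 12 → $t2=0^12=12
sub $t2, $t2, $t3 → $t2=12-0=12
sll $t3, $t2, 4 → $t3=12<<4=192
halt.

192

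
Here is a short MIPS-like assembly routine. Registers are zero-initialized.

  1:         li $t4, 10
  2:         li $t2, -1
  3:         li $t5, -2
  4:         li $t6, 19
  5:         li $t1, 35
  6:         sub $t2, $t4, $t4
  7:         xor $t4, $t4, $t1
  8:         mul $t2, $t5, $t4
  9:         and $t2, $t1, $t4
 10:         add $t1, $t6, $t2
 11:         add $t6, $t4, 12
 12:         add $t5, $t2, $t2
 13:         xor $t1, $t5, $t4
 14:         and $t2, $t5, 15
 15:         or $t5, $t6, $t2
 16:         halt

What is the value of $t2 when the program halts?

2

after li $t4, 10: $t4=10
after li $t2, -1: $t2=-1
after li $t5, -2: $t5=-2
after li $t6, 19: $t6=19
after li $t1, 35: $t1=35
after sub $t2, $t4, $t4: $t2=10-10=0
after xor $t4, $t4, $t1: $t4=10^35=41
after mul $t2, $t5, $t4: $t2=(-2)*41=-82
after and $t2, $t1, $t4: $t2=35&41=33
after add $t1, $t6, $t2: $t1=19+33=52
after add $t6, $t4, 12: $t6=41+12=53
after add $t5, $t2, $t2: $t5=33+33=66
after xor $t1, $t5, $t4: $t1=66^41=107
after and $t2, $t5, 15: $t2=66&15=2
after or $t5, $t6, $t2: $t5=53|2=55
halt.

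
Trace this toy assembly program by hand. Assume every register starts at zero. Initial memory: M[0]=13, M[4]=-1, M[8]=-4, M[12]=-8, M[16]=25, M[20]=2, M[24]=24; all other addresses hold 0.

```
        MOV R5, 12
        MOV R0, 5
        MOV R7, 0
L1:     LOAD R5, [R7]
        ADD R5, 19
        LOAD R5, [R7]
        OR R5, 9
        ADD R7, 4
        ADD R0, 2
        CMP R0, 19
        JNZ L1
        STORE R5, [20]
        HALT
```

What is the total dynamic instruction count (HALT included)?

R5=12
R0=5
R7=0
R5=M[0]=13
R5=13+19=32
R5=M[0]=13
R5=13|9=13
R7=0+4=4
R0=5+2=7
CMP R0, 19  (cmp 7,19)
JNZ L1: taken
R5=M[4]=-1
R5=(-1)+19=18
R5=M[4]=-1
R5=(-1)|9=-1
R7=4+4=8
R0=7+2=9
CMP R0, 19  (cmp 9,19)
JNZ L1: taken
R5=M[8]=-4
R5=(-4)+19=15
R5=M[8]=-4
R5=(-4)|9=-3
R7=8+4=12
R0=9+2=11
CMP R0, 19  (cmp 11,19)
JNZ L1: taken
R5=M[12]=-8
R5=(-8)+19=11
R5=M[12]=-8
R5=(-8)|9=-7
R7=12+4=16
R0=11+2=13
CMP R0, 19  (cmp 13,19)
JNZ L1: taken
R5=M[16]=25
R5=25+19=44
R5=M[16]=25
R5=25|9=25
R7=16+4=20
R0=13+2=15
CMP R0, 19  (cmp 15,19)
JNZ L1: taken
R5=M[20]=2
R5=2+19=21
R5=M[20]=2
R5=2|9=11
R7=20+4=24
R0=15+2=17
CMP R0, 19  (cmp 17,19)
JNZ L1: taken
R5=M[24]=24
R5=24+19=43
R5=M[24]=24
R5=24|9=25
R7=24+4=28
R0=17+2=19
CMP R0, 19  (cmp 19,19)
JNZ L1: not taken
STORE R5, [20] → M[20]=25
halt.
Total executed instructions: 61.

61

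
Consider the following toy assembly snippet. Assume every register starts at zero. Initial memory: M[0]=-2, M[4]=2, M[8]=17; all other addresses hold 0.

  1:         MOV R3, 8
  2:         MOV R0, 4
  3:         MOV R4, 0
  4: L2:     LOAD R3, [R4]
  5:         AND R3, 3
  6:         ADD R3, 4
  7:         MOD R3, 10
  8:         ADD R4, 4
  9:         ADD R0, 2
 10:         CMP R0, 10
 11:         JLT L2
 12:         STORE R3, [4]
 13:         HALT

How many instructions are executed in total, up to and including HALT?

29

R3=8
R0=4
R4=0
R3=M[0]=-2
R3=(-2)&3=2
R3=2+4=6
R3=6%10=6
R4=0+4=4
R0=4+2=6
CMP R0, 10  (cmp 6,10)
JLT L2: taken
R3=M[4]=2
R3=2&3=2
R3=2+4=6
R3=6%10=6
R4=4+4=8
R0=6+2=8
CMP R0, 10  (cmp 8,10)
JLT L2: taken
R3=M[8]=17
R3=17&3=1
R3=1+4=5
R3=5%10=5
R4=8+4=12
R0=8+2=10
CMP R0, 10  (cmp 10,10)
JLT L2: not taken
STORE R3, [4] → M[4]=5
halt.
Total executed instructions: 29.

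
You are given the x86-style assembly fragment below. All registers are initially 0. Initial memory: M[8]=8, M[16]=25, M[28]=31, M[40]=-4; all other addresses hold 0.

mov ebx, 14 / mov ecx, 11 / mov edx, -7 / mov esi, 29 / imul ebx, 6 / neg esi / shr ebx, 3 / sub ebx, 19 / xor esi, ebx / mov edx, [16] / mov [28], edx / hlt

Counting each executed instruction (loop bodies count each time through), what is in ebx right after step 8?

-9

mov ebx, 14 → ebx=14
mov ecx, 11 → ecx=11
mov edx, -7 → edx=-7
mov esi, 29 → esi=29
imul ebx, 6 → ebx=14*6=84
neg esi → esi=-(29)=-29
shr ebx, 3 → ebx=84>>3=10
sub ebx, 19 → ebx=10-19=-9
After step 8: ebx = -9.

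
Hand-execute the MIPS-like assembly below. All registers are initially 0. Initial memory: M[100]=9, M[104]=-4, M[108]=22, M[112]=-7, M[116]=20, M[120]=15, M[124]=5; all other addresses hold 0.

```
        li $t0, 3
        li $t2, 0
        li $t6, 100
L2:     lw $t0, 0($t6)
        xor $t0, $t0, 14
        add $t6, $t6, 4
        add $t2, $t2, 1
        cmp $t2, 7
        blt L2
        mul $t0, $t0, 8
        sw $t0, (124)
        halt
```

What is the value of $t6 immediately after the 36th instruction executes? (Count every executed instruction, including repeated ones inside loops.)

124

$t0=3
$t2=0
$t6=100
$t0=M[100]=9
$t0=9^14=7
$t6=100+4=104
$t2=0+1=1
cmp $t2, 7  (cmp 1,7)
blt L2: taken
$t0=M[104]=-4
$t0=(-4)^14=-14
$t6=104+4=108
$t2=1+1=2
cmp $t2, 7  (cmp 2,7)
blt L2: taken
$t0=M[108]=22
$t0=22^14=24
$t6=108+4=112
$t2=2+1=3
cmp $t2, 7  (cmp 3,7)
blt L2: taken
$t0=M[112]=-7
$t0=(-7)^14=-9
$t6=112+4=116
$t2=3+1=4
cmp $t2, 7  (cmp 4,7)
blt L2: taken
$t0=M[116]=20
$t0=20^14=26
$t6=116+4=120
$t2=4+1=5
cmp $t2, 7  (cmp 5,7)
blt L2: taken
$t0=M[120]=15
$t0=15^14=1
$t6=120+4=124
After step 36: $t6 = 124.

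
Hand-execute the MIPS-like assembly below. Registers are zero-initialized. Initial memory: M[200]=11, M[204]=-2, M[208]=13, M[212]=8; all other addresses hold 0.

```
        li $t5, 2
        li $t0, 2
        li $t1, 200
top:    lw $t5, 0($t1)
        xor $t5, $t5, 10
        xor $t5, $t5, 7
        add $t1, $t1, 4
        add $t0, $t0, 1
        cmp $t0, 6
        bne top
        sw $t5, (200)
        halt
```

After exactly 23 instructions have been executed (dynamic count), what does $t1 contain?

$t5=2
$t0=2
$t1=200
$t5=M[200]=11
$t5=11^10=1
$t5=1^7=6
$t1=200+4=204
$t0=2+1=3
cmp $t0, 6  (cmp 3,6)
bne top: taken
$t5=M[204]=-2
$t5=(-2)^10=-12
$t5=(-12)^7=-13
$t1=204+4=208
$t0=3+1=4
cmp $t0, 6  (cmp 4,6)
bne top: taken
$t5=M[208]=13
$t5=13^10=7
$t5=7^7=0
$t1=208+4=212
$t0=4+1=5
cmp $t0, 6  (cmp 5,6)
After step 23: $t1 = 212.

212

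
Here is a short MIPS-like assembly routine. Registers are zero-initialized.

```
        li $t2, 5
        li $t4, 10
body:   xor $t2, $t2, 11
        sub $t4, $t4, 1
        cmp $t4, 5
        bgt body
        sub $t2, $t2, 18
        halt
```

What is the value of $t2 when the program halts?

-4

$t2=5
$t4=10
$t2=5^11=14
$t4=10-1=9
cmp $t4, 5  (cmp 9,5)
bgt body: taken
$t2=14^11=5
$t4=9-1=8
cmp $t4, 5  (cmp 8,5)
bgt body: taken
$t2=5^11=14
$t4=8-1=7
cmp $t4, 5  (cmp 7,5)
bgt body: taken
$t2=14^11=5
$t4=7-1=6
cmp $t4, 5  (cmp 6,5)
bgt body: taken
$t2=5^11=14
$t4=6-1=5
cmp $t4, 5  (cmp 5,5)
bgt body: not taken
$t2=14-18=-4
halt.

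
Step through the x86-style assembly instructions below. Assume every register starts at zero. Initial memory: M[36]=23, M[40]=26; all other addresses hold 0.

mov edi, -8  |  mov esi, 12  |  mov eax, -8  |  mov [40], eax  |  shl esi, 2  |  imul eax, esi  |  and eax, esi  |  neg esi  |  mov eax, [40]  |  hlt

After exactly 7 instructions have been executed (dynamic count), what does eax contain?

edi=-8
esi=12
eax=-8
mov [40], eax → M[40]=-8
esi=12<<2=48
eax=(-8)*48=-384
eax=(-384)&48=0
After step 7: eax = 0.

0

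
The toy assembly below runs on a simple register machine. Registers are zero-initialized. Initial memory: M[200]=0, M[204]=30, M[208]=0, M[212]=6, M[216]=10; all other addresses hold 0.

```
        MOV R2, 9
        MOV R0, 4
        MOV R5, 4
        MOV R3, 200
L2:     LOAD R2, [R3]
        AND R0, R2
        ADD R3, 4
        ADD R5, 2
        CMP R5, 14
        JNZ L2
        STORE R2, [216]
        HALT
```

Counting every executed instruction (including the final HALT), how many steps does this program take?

after MOV R2, 9: R2=9
after MOV R0, 4: R0=4
after MOV R5, 4: R5=4
after MOV R3, 200: R3=200
after LOAD R2, [R3]: R2=M[200]=0
after AND R0, R2: R0=4&0=0
after ADD R3, 4: R3=200+4=204
after ADD R5, 2: R5=4+2=6
CMP R5, 14  (cmp 6,14)
JNZ L2: taken
after LOAD R2, [R3]: R2=M[204]=30
after AND R0, R2: R0=0&30=0
after ADD R3, 4: R3=204+4=208
after ADD R5, 2: R5=6+2=8
CMP R5, 14  (cmp 8,14)
JNZ L2: taken
after LOAD R2, [R3]: R2=M[208]=0
after AND R0, R2: R0=0&0=0
after ADD R3, 4: R3=208+4=212
after ADD R5, 2: R5=8+2=10
CMP R5, 14  (cmp 10,14)
JNZ L2: taken
after LOAD R2, [R3]: R2=M[212]=6
after AND R0, R2: R0=0&6=0
after ADD R3, 4: R3=212+4=216
after ADD R5, 2: R5=10+2=12
CMP R5, 14  (cmp 12,14)
JNZ L2: taken
after LOAD R2, [R3]: R2=M[216]=10
after AND R0, R2: R0=0&10=0
after ADD R3, 4: R3=216+4=220
after ADD R5, 2: R5=12+2=14
CMP R5, 14  (cmp 14,14)
JNZ L2: not taken
STORE R2, [216] → M[216]=10
halt.
Total executed instructions: 36.

36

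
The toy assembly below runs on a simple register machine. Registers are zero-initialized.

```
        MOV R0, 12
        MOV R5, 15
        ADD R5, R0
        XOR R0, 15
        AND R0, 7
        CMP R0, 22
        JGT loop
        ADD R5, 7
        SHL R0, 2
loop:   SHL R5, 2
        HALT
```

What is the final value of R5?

MOV R0, 12 → R0=12
MOV R5, 15 → R5=15
ADD R5, R0 → R5=15+12=27
XOR R0, 15 → R0=12^15=3
AND R0, 7 → R0=3&7=3
CMP R0, 22  (cmp 3,22)
JGT loop: not taken
ADD R5, 7 → R5=27+7=34
SHL R0, 2 → R0=3<<2=12
SHL R5, 2 → R5=34<<2=136
halt.

136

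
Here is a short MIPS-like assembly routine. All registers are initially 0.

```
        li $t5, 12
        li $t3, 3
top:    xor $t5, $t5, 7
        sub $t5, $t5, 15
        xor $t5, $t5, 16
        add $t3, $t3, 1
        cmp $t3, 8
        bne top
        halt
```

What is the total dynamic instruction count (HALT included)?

33

li $t5, 12 → $t5=12
li $t3, 3 → $t3=3
xor $t5, $t5, 7 → $t5=12^7=11
sub $t5, $t5, 15 → $t5=11-15=-4
xor $t5, $t5, 16 → $t5=(-4)^16=-20
add $t3, $t3, 1 → $t3=3+1=4
cmp $t3, 8  (cmp 4,8)
bne top: taken
xor $t5, $t5, 7 → $t5=(-20)^7=-21
sub $t5, $t5, 15 → $t5=(-21)-15=-36
xor $t5, $t5, 16 → $t5=(-36)^16=-52
add $t3, $t3, 1 → $t3=4+1=5
cmp $t3, 8  (cmp 5,8)
bne top: taken
xor $t5, $t5, 7 → $t5=(-52)^7=-53
sub $t5, $t5, 15 → $t5=(-53)-15=-68
xor $t5, $t5, 16 → $t5=(-68)^16=-84
add $t3, $t3, 1 → $t3=5+1=6
cmp $t3, 8  (cmp 6,8)
bne top: taken
xor $t5, $t5, 7 → $t5=(-84)^7=-85
sub $t5, $t5, 15 → $t5=(-85)-15=-100
xor $t5, $t5, 16 → $t5=(-100)^16=-116
add $t3, $t3, 1 → $t3=6+1=7
cmp $t3, 8  (cmp 7,8)
bne top: taken
xor $t5, $t5, 7 → $t5=(-116)^7=-117
sub $t5, $t5, 15 → $t5=(-117)-15=-132
xor $t5, $t5, 16 → $t5=(-132)^16=-148
add $t3, $t3, 1 → $t3=7+1=8
cmp $t3, 8  (cmp 8,8)
bne top: not taken
halt.
Total executed instructions: 33.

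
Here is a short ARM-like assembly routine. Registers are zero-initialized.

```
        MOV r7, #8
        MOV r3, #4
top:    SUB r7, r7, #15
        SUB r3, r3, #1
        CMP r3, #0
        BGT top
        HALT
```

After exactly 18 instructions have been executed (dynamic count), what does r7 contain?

r7=8
r3=4
r7=8-15=-7
r3=4-1=3
CMP r3, #0  (cmp 3,0)
BGT top: taken
r7=(-7)-15=-22
r3=3-1=2
CMP r3, #0  (cmp 2,0)
BGT top: taken
r7=(-22)-15=-37
r3=2-1=1
CMP r3, #0  (cmp 1,0)
BGT top: taken
r7=(-37)-15=-52
r3=1-1=0
CMP r3, #0  (cmp 0,0)
BGT top: not taken
After step 18: r7 = -52.

-52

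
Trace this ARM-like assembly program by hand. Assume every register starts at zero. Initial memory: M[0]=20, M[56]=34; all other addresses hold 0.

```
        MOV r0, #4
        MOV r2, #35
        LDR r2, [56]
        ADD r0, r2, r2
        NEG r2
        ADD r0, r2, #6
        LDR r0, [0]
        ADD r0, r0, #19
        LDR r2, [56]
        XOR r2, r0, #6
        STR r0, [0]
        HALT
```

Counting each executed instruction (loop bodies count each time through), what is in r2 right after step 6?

-34

MOV r0, #4 → r0=4
MOV r2, #35 → r2=35
LDR r2, [56] → r2=M[56]=34
ADD r0, r2, r2 → r0=34+34=68
NEG r2 → r2=-(34)=-34
ADD r0, r2, #6 → r0=(-34)+6=-28
After step 6: r2 = -34.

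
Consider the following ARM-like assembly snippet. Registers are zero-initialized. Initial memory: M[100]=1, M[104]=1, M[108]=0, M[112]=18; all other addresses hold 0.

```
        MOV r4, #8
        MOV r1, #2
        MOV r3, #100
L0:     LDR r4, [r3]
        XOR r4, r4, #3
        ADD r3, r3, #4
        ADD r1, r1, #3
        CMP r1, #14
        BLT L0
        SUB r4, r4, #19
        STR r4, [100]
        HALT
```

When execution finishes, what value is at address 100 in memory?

MOV r4, #8 → r4=8
MOV r1, #2 → r1=2
MOV r3, #100 → r3=100
LDR r4, [r3] → r4=M[100]=1
XOR r4, r4, #3 → r4=1^3=2
ADD r3, r3, #4 → r3=100+4=104
ADD r1, r1, #3 → r1=2+3=5
CMP r1, #14  (cmp 5,14)
BLT L0: taken
LDR r4, [r3] → r4=M[104]=1
XOR r4, r4, #3 → r4=1^3=2
ADD r3, r3, #4 → r3=104+4=108
ADD r1, r1, #3 → r1=5+3=8
CMP r1, #14  (cmp 8,14)
BLT L0: taken
LDR r4, [r3] → r4=M[108]=0
XOR r4, r4, #3 → r4=0^3=3
ADD r3, r3, #4 → r3=108+4=112
ADD r1, r1, #3 → r1=8+3=11
CMP r1, #14  (cmp 11,14)
BLT L0: taken
LDR r4, [r3] → r4=M[112]=18
XOR r4, r4, #3 → r4=18^3=17
ADD r3, r3, #4 → r3=112+4=116
ADD r1, r1, #3 → r1=11+3=14
CMP r1, #14  (cmp 14,14)
BLT L0: not taken
SUB r4, r4, #19 → r4=17-19=-2
STR r4, [100] → M[100]=-2
halt.

-2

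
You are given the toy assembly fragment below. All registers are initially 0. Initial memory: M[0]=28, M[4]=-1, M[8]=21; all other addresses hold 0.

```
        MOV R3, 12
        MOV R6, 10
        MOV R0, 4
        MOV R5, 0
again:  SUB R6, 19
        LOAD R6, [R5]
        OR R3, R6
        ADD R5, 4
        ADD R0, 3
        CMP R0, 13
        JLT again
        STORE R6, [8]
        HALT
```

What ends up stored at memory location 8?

R3=12
R6=10
R0=4
R5=0
R6=10-19=-9
R6=M[0]=28
R3=12|28=28
R5=0+4=4
R0=4+3=7
CMP R0, 13  (cmp 7,13)
JLT again: taken
R6=28-19=9
R6=M[4]=-1
R3=28|(-1)=-1
R5=4+4=8
R0=7+3=10
CMP R0, 13  (cmp 10,13)
JLT again: taken
R6=(-1)-19=-20
R6=M[8]=21
R3=(-1)|21=-1
R5=8+4=12
R0=10+3=13
CMP R0, 13  (cmp 13,13)
JLT again: not taken
STORE R6, [8] → M[8]=21
halt.

21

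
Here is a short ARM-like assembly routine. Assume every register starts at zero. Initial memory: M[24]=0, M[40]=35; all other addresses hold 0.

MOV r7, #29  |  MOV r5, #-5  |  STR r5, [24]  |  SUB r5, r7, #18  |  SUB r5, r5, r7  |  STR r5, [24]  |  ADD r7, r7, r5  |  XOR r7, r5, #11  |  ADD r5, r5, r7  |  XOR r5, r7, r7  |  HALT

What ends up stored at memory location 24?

-18

after MOV r7, #29: r7=29
after MOV r5, #-5: r5=-5
STR r5, [24] → M[24]=-5
after SUB r5, r7, #18: r5=29-18=11
after SUB r5, r5, r7: r5=11-29=-18
STR r5, [24] → M[24]=-18
after ADD r7, r7, r5: r7=29+(-18)=11
after XOR r7, r5, #11: r7=(-18)^11=-27
after ADD r5, r5, r7: r5=(-18)+(-27)=-45
after XOR r5, r7, r7: r5=(-27)^(-27)=0
halt.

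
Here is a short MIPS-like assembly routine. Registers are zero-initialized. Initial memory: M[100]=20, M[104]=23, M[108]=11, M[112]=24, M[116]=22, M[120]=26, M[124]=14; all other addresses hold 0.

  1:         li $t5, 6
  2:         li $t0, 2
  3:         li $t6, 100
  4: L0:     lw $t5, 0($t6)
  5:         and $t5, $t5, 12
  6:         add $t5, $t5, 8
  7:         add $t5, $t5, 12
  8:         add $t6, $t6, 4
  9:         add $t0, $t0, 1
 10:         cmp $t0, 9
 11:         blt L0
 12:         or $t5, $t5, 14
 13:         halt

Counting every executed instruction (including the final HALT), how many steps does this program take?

after li $t5, 6: $t5=6
after li $t0, 2: $t0=2
after li $t6, 100: $t6=100
after lw $t5, 0($t6): $t5=M[100]=20
after and $t5, $t5, 12: $t5=20&12=4
after add $t5, $t5, 8: $t5=4+8=12
after add $t5, $t5, 12: $t5=12+12=24
after add $t6, $t6, 4: $t6=100+4=104
after add $t0, $t0, 1: $t0=2+1=3
cmp $t0, 9  (cmp 3,9)
blt L0: taken
after lw $t5, 0($t6): $t5=M[104]=23
after and $t5, $t5, 12: $t5=23&12=4
after add $t5, $t5, 8: $t5=4+8=12
after add $t5, $t5, 12: $t5=12+12=24
after add $t6, $t6, 4: $t6=104+4=108
after add $t0, $t0, 1: $t0=3+1=4
cmp $t0, 9  (cmp 4,9)
blt L0: taken
after lw $t5, 0($t6): $t5=M[108]=11
after and $t5, $t5, 12: $t5=11&12=8
after add $t5, $t5, 8: $t5=8+8=16
after add $t5, $t5, 12: $t5=16+12=28
after add $t6, $t6, 4: $t6=108+4=112
after add $t0, $t0, 1: $t0=4+1=5
cmp $t0, 9  (cmp 5,9)
blt L0: taken
after lw $t5, 0($t6): $t5=M[112]=24
after and $t5, $t5, 12: $t5=24&12=8
after add $t5, $t5, 8: $t5=8+8=16
after add $t5, $t5, 12: $t5=16+12=28
after add $t6, $t6, 4: $t6=112+4=116
after add $t0, $t0, 1: $t0=5+1=6
cmp $t0, 9  (cmp 6,9)
blt L0: taken
after lw $t5, 0($t6): $t5=M[116]=22
after and $t5, $t5, 12: $t5=22&12=4
after add $t5, $t5, 8: $t5=4+8=12
after add $t5, $t5, 12: $t5=12+12=24
after add $t6, $t6, 4: $t6=116+4=120
after add $t0, $t0, 1: $t0=6+1=7
cmp $t0, 9  (cmp 7,9)
blt L0: taken
after lw $t5, 0($t6): $t5=M[120]=26
after and $t5, $t5, 12: $t5=26&12=8
after add $t5, $t5, 8: $t5=8+8=16
after add $t5, $t5, 12: $t5=16+12=28
after add $t6, $t6, 4: $t6=120+4=124
after add $t0, $t0, 1: $t0=7+1=8
cmp $t0, 9  (cmp 8,9)
blt L0: taken
after lw $t5, 0($t6): $t5=M[124]=14
after and $t5, $t5, 12: $t5=14&12=12
after add $t5, $t5, 8: $t5=12+8=20
after add $t5, $t5, 12: $t5=20+12=32
after add $t6, $t6, 4: $t6=124+4=128
after add $t0, $t0, 1: $t0=8+1=9
cmp $t0, 9  (cmp 9,9)
blt L0: not taken
after or $t5, $t5, 14: $t5=32|14=46
halt.
Total executed instructions: 61.

61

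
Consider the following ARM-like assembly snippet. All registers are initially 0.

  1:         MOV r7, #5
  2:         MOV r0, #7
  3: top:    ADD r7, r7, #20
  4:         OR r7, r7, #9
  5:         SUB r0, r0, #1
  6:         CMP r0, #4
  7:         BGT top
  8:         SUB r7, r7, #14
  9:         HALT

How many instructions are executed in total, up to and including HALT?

19

r7=5
r0=7
r7=5+20=25
r7=25|9=25
r0=7-1=6
CMP r0, #4  (cmp 6,4)
BGT top: taken
r7=25+20=45
r7=45|9=45
r0=6-1=5
CMP r0, #4  (cmp 5,4)
BGT top: taken
r7=45+20=65
r7=65|9=73
r0=5-1=4
CMP r0, #4  (cmp 4,4)
BGT top: not taken
r7=73-14=59
halt.
Total executed instructions: 19.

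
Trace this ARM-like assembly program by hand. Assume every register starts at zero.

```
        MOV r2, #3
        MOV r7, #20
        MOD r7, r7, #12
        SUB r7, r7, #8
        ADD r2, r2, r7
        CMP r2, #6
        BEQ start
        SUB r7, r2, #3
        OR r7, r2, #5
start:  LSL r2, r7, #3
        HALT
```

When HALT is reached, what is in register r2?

r2=3
r7=20
r7=20%12=8
r7=8-8=0
r2=3+0=3
CMP r2, #6  (cmp 3,6)
BEQ start: not taken
r7=3-3=0
r7=3|5=7
r2=7<<3=56
halt.

56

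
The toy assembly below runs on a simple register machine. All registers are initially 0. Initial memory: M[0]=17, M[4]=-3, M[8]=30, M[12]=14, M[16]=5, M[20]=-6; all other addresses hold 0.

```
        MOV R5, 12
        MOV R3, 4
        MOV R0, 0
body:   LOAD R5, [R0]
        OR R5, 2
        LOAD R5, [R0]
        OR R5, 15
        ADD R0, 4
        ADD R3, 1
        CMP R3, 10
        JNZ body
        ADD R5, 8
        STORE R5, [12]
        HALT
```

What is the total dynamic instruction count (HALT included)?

54

MOV R5, 12 → R5=12
MOV R3, 4 → R3=4
MOV R0, 0 → R0=0
LOAD R5, [R0] → R5=M[0]=17
OR R5, 2 → R5=17|2=19
LOAD R5, [R0] → R5=M[0]=17
OR R5, 15 → R5=17|15=31
ADD R0, 4 → R0=0+4=4
ADD R3, 1 → R3=4+1=5
CMP R3, 10  (cmp 5,10)
JNZ body: taken
LOAD R5, [R0] → R5=M[4]=-3
OR R5, 2 → R5=(-3)|2=-1
LOAD R5, [R0] → R5=M[4]=-3
OR R5, 15 → R5=(-3)|15=-1
ADD R0, 4 → R0=4+4=8
ADD R3, 1 → R3=5+1=6
CMP R3, 10  (cmp 6,10)
JNZ body: taken
LOAD R5, [R0] → R5=M[8]=30
OR R5, 2 → R5=30|2=30
LOAD R5, [R0] → R5=M[8]=30
OR R5, 15 → R5=30|15=31
ADD R0, 4 → R0=8+4=12
ADD R3, 1 → R3=6+1=7
CMP R3, 10  (cmp 7,10)
JNZ body: taken
LOAD R5, [R0] → R5=M[12]=14
OR R5, 2 → R5=14|2=14
LOAD R5, [R0] → R5=M[12]=14
OR R5, 15 → R5=14|15=15
ADD R0, 4 → R0=12+4=16
ADD R3, 1 → R3=7+1=8
CMP R3, 10  (cmp 8,10)
JNZ body: taken
LOAD R5, [R0] → R5=M[16]=5
OR R5, 2 → R5=5|2=7
LOAD R5, [R0] → R5=M[16]=5
OR R5, 15 → R5=5|15=15
ADD R0, 4 → R0=16+4=20
ADD R3, 1 → R3=8+1=9
CMP R3, 10  (cmp 9,10)
JNZ body: taken
LOAD R5, [R0] → R5=M[20]=-6
OR R5, 2 → R5=(-6)|2=-6
LOAD R5, [R0] → R5=M[20]=-6
OR R5, 15 → R5=(-6)|15=-1
ADD R0, 4 → R0=20+4=24
ADD R3, 1 → R3=9+1=10
CMP R3, 10  (cmp 10,10)
JNZ body: not taken
ADD R5, 8 → R5=(-1)+8=7
STORE R5, [12] → M[12]=7
halt.
Total executed instructions: 54.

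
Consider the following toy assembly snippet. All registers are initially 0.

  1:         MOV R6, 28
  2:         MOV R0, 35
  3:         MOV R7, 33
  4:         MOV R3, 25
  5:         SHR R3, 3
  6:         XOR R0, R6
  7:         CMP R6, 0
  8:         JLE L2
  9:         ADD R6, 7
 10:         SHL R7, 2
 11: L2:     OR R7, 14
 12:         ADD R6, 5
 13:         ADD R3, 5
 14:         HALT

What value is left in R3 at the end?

8

after MOV R6, 28: R6=28
after MOV R0, 35: R0=35
after MOV R7, 33: R7=33
after MOV R3, 25: R3=25
after SHR R3, 3: R3=25>>3=3
after XOR R0, R6: R0=35^28=63
CMP R6, 0  (cmp 28,0)
JLE L2: not taken
after ADD R6, 7: R6=28+7=35
after SHL R7, 2: R7=33<<2=132
after OR R7, 14: R7=132|14=142
after ADD R6, 5: R6=35+5=40
after ADD R3, 5: R3=3+5=8
halt.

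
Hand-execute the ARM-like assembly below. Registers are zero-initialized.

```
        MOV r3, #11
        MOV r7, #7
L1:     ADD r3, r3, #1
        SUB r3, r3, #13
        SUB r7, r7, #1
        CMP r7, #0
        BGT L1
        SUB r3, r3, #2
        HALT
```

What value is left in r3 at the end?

-75

r3=11
r7=7
r3=11+1=12
r3=12-13=-1
r7=7-1=6
CMP r7, #0  (cmp 6,0)
BGT L1: taken
r3=(-1)+1=0
r3=0-13=-13
r7=6-1=5
CMP r7, #0  (cmp 5,0)
BGT L1: taken
r3=(-13)+1=-12
r3=(-12)-13=-25
r7=5-1=4
CMP r7, #0  (cmp 4,0)
BGT L1: taken
r3=(-25)+1=-24
r3=(-24)-13=-37
r7=4-1=3
CMP r7, #0  (cmp 3,0)
BGT L1: taken
r3=(-37)+1=-36
r3=(-36)-13=-49
r7=3-1=2
CMP r7, #0  (cmp 2,0)
BGT L1: taken
r3=(-49)+1=-48
r3=(-48)-13=-61
r7=2-1=1
CMP r7, #0  (cmp 1,0)
BGT L1: taken
r3=(-61)+1=-60
r3=(-60)-13=-73
r7=1-1=0
CMP r7, #0  (cmp 0,0)
BGT L1: not taken
r3=(-73)-2=-75
halt.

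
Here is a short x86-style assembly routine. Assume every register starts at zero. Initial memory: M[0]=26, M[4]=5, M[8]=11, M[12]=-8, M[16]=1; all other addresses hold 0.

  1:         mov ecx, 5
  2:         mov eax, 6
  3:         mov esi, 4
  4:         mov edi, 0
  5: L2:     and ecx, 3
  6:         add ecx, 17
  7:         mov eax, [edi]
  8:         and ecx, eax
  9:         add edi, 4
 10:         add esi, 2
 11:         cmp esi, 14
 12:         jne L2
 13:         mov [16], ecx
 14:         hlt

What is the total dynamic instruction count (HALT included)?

46

ecx=5
eax=6
esi=4
edi=0
ecx=5&3=1
ecx=1+17=18
eax=M[0]=26
ecx=18&26=18
edi=0+4=4
esi=4+2=6
cmp esi, 14  (cmp 6,14)
jne L2: taken
ecx=18&3=2
ecx=2+17=19
eax=M[4]=5
ecx=19&5=1
edi=4+4=8
esi=6+2=8
cmp esi, 14  (cmp 8,14)
jne L2: taken
ecx=1&3=1
ecx=1+17=18
eax=M[8]=11
ecx=18&11=2
edi=8+4=12
esi=8+2=10
cmp esi, 14  (cmp 10,14)
jne L2: taken
ecx=2&3=2
ecx=2+17=19
eax=M[12]=-8
ecx=19&(-8)=16
edi=12+4=16
esi=10+2=12
cmp esi, 14  (cmp 12,14)
jne L2: taken
ecx=16&3=0
ecx=0+17=17
eax=M[16]=1
ecx=17&1=1
edi=16+4=20
esi=12+2=14
cmp esi, 14  (cmp 14,14)
jne L2: not taken
mov [16], ecx → M[16]=1
halt.
Total executed instructions: 46.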